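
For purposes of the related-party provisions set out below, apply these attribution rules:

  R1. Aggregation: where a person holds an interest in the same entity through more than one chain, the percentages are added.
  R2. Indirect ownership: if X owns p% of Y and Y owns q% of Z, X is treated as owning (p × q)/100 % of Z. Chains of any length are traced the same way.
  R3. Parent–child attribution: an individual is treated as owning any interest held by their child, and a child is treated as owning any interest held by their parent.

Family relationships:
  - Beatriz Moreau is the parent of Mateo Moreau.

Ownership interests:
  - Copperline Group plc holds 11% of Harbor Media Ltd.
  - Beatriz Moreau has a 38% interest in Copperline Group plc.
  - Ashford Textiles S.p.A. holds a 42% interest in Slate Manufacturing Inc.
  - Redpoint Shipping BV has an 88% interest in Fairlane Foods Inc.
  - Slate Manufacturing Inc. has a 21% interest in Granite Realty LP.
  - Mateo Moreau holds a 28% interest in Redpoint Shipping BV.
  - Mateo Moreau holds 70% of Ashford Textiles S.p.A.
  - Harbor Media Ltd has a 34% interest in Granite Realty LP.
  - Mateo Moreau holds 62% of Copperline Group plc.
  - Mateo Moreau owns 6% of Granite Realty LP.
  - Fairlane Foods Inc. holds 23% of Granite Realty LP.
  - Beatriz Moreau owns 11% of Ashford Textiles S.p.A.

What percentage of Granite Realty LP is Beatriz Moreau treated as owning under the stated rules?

22.5514%

By parent–child attribution (R3), Beatriz Moreau is treated as also owning Mateo Moreau's interest in Copperline Group plc, giving 38% + 62% = 100%.
By parent–child attribution (R3), Beatriz Moreau is treated as also owning Mateo Moreau's interest in Ashford Textiles S.p.A, giving 11% + 70% = 81%.
By parent–child attribution (R3), Beatriz Moreau is treated as owning Mateo Moreau's 28% interest in Redpoint Shipping BV.
By parent–child attribution (R3), Beatriz Moreau is treated as owning Mateo Moreau's 6% interest in Granite Realty LP.
Chain via Copperline Group plc → Harbor Media Ltd (R2): 100% × 11% × 34% = 3.74% of Granite Realty LP.
Chain via Ashford Textiles S.p.A. → Slate Manufacturing Inc. (R2): 81% × 42% × 21% = 7.1442% of Granite Realty LP.
Chain via Redpoint Shipping BV → Fairlane Foods Inc. (R2): 28% × 88% × 23% = 5.6672% of Granite Realty LP.
Direct interest in Granite Realty LP: 6%.
Aggregating (R1): 3.74% + 7.1442% + 5.6672% + 6% = 22.5514%.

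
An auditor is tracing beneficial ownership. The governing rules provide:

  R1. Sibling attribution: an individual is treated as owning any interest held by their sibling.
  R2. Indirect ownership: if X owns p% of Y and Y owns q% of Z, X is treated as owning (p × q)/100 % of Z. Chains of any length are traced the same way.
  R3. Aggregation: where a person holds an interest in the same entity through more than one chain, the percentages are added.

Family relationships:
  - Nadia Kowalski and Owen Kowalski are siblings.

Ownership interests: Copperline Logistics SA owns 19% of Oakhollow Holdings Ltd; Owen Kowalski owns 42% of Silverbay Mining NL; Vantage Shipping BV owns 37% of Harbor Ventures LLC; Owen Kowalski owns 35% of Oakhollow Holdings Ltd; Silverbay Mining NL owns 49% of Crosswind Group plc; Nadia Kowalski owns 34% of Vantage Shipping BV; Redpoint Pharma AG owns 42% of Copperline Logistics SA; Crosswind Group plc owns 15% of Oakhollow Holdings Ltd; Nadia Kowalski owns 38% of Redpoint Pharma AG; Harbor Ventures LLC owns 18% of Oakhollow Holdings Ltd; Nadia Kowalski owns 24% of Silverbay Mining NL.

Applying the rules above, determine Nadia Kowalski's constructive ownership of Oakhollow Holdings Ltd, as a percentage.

45.1478%

By sibling attribution (R1), Nadia Kowalski is treated as also owning Owen Kowalski's interest in Silverbay Mining NL, giving 24% + 42% = 66%.
By sibling attribution (R1), Nadia Kowalski is treated as owning Owen Kowalski's 35% interest in Oakhollow Holdings Ltd.
Chain via Silverbay Mining NL → Crosswind Group plc (R2): 66% × 49% × 15% = 4.851% of Oakhollow Holdings Ltd.
Chain via Redpoint Pharma AG → Copperline Logistics SA (R2): 38% × 42% × 19% = 3.0324% of Oakhollow Holdings Ltd.
Chain via Vantage Shipping BV → Harbor Ventures LLC (R2): 34% × 37% × 18% = 2.2644% of Oakhollow Holdings Ltd.
Direct interest in Oakhollow Holdings Ltd: 35%.
Aggregating (R3): 4.851% + 3.0324% + 2.2644% + 35% = 45.1478%.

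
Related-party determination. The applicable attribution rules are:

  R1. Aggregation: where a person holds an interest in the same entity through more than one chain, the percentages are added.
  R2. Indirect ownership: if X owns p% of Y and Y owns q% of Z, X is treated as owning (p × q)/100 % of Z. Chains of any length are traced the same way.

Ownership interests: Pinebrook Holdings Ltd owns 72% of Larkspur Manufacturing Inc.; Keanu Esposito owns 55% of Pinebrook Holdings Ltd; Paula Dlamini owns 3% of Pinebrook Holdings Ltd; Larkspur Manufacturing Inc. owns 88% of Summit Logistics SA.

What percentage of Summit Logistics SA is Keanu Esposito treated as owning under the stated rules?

Chain via Pinebrook Holdings Ltd → Larkspur Manufacturing Inc. (R2): 55% × 72% × 88% = 34.848% of Summit Logistics SA.

34.848%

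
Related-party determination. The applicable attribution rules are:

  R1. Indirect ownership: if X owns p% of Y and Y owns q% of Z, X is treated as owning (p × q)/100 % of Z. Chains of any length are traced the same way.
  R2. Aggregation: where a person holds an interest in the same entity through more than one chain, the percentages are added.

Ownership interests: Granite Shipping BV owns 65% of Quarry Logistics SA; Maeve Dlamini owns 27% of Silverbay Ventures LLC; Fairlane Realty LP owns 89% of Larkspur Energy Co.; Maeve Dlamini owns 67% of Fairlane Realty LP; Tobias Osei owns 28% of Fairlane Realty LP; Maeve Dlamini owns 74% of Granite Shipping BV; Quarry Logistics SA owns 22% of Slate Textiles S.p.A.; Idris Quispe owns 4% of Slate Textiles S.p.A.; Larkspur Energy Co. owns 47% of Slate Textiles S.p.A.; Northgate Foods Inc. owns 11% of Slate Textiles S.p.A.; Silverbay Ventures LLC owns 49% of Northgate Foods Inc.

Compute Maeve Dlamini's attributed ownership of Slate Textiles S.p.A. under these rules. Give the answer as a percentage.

Chain via Silverbay Ventures LLC → Northgate Foods Inc. (R1): 27% × 49% × 11% = 1.4553% of Slate Textiles S.p.A.
Chain via Granite Shipping BV → Quarry Logistics SA (R1): 74% × 65% × 22% = 10.582% of Slate Textiles S.p.A.
Chain via Fairlane Realty LP → Larkspur Energy Co. (R1): 67% × 89% × 47% = 28.0261% of Slate Textiles S.p.A.
Aggregating (R2): 1.4553% + 10.582% + 28.0261% = 40.0634%.

40.0634%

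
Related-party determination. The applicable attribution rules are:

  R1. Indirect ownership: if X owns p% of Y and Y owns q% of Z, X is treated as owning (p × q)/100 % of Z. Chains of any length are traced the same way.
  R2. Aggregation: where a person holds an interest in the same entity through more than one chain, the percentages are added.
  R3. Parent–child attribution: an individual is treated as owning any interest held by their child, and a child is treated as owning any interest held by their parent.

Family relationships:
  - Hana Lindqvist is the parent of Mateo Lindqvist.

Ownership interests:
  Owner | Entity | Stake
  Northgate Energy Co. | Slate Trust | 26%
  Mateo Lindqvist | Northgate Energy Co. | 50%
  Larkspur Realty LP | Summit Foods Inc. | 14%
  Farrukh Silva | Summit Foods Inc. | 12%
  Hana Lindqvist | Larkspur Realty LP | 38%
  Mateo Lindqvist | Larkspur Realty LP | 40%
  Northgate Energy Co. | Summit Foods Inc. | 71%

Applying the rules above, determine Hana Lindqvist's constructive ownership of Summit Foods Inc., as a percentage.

46.42%

By parent–child attribution (R3), Hana Lindqvist is treated as also owning Mateo Lindqvist's interest in Larkspur Realty LP, giving 38% + 40% = 78%.
By parent–child attribution (R3), Hana Lindqvist is treated as owning Mateo Lindqvist's 50% interest in Northgate Energy Co.
Chain via Larkspur Realty LP (R1): 78% × 14% = 10.92% of Summit Foods Inc.
Chain via Northgate Energy Co. (R1): 50% × 71% = 35.5% of Summit Foods Inc.
Aggregating (R2): 10.92% + 35.5% = 46.42%.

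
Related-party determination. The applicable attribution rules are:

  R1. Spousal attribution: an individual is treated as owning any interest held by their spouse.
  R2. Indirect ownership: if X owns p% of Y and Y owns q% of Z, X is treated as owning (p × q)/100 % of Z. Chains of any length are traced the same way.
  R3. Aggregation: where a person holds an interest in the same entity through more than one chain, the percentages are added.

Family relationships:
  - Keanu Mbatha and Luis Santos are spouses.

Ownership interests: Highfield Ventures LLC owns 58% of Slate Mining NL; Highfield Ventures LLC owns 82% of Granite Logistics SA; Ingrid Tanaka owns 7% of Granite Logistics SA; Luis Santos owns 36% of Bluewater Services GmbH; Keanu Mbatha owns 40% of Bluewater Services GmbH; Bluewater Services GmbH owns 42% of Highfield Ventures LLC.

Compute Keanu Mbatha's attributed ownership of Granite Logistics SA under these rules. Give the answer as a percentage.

By spousal attribution (R1), Keanu Mbatha is treated as also owning Luis Santos's interest in Bluewater Services GmbH, giving 40% + 36% = 76%.
Chain via Bluewater Services GmbH → Highfield Ventures LLC (R2): 76% × 42% × 82% = 26.1744% of Granite Logistics SA.

26.1744%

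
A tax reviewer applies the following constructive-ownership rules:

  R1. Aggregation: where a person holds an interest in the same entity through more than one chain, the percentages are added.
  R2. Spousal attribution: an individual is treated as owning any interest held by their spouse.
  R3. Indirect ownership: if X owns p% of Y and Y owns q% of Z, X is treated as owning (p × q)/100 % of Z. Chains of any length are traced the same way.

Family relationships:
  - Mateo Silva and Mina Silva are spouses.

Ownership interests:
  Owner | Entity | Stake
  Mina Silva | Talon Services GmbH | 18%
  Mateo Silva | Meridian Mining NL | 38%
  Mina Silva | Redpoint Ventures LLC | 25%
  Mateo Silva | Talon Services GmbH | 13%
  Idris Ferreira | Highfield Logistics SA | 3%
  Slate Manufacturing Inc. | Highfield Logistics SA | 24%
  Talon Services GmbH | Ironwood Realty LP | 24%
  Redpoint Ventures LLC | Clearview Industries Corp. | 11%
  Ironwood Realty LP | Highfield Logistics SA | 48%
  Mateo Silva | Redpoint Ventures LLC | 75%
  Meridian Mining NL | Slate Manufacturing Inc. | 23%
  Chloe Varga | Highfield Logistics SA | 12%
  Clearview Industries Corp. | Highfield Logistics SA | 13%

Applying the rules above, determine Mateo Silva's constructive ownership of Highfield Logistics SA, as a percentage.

7.0988%

By spousal attribution (R2), Mateo Silva is treated as also owning Mina Silva's interest in Redpoint Ventures LLC, giving 75% + 25% = 100%.
By spousal attribution (R2), Mateo Silva is treated as also owning Mina Silva's interest in Talon Services GmbH, giving 13% + 18% = 31%.
Chain via Redpoint Ventures LLC → Clearview Industries Corp. (R3): 100% × 11% × 13% = 1.43% of Highfield Logistics SA.
Chain via Talon Services GmbH → Ironwood Realty LP (R3): 31% × 24% × 48% = 3.5712% of Highfield Logistics SA.
Chain via Meridian Mining NL → Slate Manufacturing Inc. (R3): 38% × 23% × 24% = 2.0976% of Highfield Logistics SA.
Aggregating (R1): 1.43% + 3.5712% + 2.0976% = 7.0988%.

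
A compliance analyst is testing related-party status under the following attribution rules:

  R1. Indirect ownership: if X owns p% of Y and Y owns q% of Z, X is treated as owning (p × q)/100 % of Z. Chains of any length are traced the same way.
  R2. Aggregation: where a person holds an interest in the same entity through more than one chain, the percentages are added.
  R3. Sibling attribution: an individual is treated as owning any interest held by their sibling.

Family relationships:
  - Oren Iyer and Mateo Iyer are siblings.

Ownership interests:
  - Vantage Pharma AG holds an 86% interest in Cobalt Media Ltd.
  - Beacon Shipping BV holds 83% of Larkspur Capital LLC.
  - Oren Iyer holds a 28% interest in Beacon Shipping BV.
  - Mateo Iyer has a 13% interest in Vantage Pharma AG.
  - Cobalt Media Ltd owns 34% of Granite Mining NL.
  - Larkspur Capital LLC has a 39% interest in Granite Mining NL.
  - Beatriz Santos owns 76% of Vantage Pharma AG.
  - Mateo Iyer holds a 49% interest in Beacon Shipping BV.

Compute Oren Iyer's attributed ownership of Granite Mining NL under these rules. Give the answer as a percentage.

28.7261%

By sibling attribution (R3), Oren Iyer is treated as also owning Mateo Iyer's interest in Beacon Shipping BV, giving 28% + 49% = 77%.
By sibling attribution (R3), Oren Iyer is treated as owning Mateo Iyer's 13% interest in Vantage Pharma AG.
Chain via Beacon Shipping BV → Larkspur Capital LLC (R1): 77% × 83% × 39% = 24.9249% of Granite Mining NL.
Chain via Vantage Pharma AG → Cobalt Media Ltd (R1): 13% × 86% × 34% = 3.8012% of Granite Mining NL.
Aggregating (R2): 24.9249% + 3.8012% = 28.7261%.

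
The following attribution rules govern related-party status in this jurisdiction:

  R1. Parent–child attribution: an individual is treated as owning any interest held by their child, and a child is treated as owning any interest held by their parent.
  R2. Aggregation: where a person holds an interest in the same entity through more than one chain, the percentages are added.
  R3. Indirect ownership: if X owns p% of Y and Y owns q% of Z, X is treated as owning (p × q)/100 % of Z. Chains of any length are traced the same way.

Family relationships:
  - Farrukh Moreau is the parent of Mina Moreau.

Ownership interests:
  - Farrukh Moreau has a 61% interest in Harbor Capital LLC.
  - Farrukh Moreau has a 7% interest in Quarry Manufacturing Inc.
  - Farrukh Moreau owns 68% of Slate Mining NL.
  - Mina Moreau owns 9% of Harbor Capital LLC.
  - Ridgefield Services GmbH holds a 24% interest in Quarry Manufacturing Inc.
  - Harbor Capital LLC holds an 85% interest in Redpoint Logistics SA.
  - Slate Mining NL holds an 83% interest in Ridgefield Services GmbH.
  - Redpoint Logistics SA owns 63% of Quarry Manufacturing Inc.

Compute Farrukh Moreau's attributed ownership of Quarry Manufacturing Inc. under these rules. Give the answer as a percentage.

58.0306%

By parent–child attribution (R1), Farrukh Moreau is treated as also owning Mina Moreau's interest in Harbor Capital LLC, giving 61% + 9% = 70%.
Chain via Harbor Capital LLC → Redpoint Logistics SA (R3): 70% × 85% × 63% = 37.485% of Quarry Manufacturing Inc.
Chain via Slate Mining NL → Ridgefield Services GmbH (R3): 68% × 83% × 24% = 13.5456% of Quarry Manufacturing Inc.
Direct interest in Quarry Manufacturing Inc: 7%.
Aggregating (R2): 37.485% + 13.5456% + 7% = 58.0306%.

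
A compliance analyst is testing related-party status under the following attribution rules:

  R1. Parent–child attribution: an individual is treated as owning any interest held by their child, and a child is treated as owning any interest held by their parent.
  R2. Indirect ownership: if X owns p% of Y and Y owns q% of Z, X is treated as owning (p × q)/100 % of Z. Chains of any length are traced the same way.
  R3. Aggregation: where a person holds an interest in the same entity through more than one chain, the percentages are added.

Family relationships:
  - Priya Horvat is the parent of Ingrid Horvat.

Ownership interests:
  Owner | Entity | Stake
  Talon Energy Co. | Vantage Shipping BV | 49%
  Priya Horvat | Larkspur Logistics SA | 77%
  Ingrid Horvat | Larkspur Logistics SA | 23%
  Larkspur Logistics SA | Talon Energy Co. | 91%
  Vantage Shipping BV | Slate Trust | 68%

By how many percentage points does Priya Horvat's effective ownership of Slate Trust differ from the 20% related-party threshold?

By parent–child attribution (R1), Priya Horvat is treated as also owning Ingrid Horvat's interest in Larkspur Logistics SA, giving 77% + 23% = 100%.
Chain via Larkspur Logistics SA → Talon Energy Co. → Vantage Shipping BV (R2): 100% × 91% × 49% × 68% = 30.3212% of Slate Trust.
30.3212% exceeds the 20% threshold by 10.3212 percentage points.

10.3212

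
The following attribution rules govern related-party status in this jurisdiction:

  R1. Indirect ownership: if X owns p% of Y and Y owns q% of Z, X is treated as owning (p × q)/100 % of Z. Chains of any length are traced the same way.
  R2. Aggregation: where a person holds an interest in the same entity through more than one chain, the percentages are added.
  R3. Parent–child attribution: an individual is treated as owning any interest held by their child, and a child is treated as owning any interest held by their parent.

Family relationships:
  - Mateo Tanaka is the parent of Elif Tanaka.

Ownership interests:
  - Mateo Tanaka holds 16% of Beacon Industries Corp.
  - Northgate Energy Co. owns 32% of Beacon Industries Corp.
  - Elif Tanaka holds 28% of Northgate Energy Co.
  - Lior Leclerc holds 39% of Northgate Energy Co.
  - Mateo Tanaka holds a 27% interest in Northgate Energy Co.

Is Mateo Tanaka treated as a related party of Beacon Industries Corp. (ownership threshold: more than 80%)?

No

By parent–child attribution (R3), Mateo Tanaka is treated as also owning Elif Tanaka's interest in Northgate Energy Co, giving 27% + 28% = 55%.
Chain via Northgate Energy Co. (R1): 55% × 32% = 17.6% of Beacon Industries Corp.
Direct interest in Beacon Industries Corp: 16%.
Aggregating (R2): 17.6% + 16% = 33.6%.
33.6% does not exceed the 80% threshold, so Mateo is not a related party to Beacon Industries Corp.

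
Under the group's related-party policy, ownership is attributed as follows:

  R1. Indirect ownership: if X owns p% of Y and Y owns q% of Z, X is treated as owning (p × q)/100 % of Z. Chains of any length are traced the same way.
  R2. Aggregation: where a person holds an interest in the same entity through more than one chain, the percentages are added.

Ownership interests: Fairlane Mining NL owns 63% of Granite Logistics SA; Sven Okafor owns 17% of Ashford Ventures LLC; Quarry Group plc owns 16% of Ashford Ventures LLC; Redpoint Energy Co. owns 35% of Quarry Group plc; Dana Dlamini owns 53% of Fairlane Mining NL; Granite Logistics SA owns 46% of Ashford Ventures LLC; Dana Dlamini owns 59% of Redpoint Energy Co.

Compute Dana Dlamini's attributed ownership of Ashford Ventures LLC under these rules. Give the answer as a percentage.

18.6634%

Chain via Fairlane Mining NL → Granite Logistics SA (R1): 53% × 63% × 46% = 15.3594% of Ashford Ventures LLC.
Chain via Redpoint Energy Co. → Quarry Group plc (R1): 59% × 35% × 16% = 3.304% of Ashford Ventures LLC.
Aggregating (R2): 15.3594% + 3.304% = 18.6634%.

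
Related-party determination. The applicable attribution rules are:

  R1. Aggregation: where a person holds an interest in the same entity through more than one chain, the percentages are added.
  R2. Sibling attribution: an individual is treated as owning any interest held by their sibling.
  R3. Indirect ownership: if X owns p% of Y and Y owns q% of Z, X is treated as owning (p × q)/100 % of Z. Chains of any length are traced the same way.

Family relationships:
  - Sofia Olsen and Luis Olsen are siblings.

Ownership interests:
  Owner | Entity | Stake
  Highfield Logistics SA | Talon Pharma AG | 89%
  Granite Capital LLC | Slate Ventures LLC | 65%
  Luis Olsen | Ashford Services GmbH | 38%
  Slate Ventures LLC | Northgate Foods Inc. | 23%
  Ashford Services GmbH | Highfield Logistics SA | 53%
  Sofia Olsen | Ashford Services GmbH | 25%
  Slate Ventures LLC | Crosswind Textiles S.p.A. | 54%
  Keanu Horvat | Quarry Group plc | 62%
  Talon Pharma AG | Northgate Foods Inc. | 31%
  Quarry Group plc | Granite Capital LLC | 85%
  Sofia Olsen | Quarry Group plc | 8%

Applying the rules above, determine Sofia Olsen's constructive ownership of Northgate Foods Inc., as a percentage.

By sibling attribution (R2), Sofia Olsen is treated as also owning Luis Olsen's interest in Ashford Services GmbH, giving 25% + 38% = 63%.
Chain via Ashford Services GmbH → Highfield Logistics SA → Talon Pharma AG (R3): 63% × 53% × 89% × 31% = 9.212301% of Northgate Foods Inc.
Chain via Quarry Group plc → Granite Capital LLC → Slate Ventures LLC (R3): 8% × 85% × 65% × 23% = 1.0166% of Northgate Foods Inc.
Aggregating (R1): 9.212301% + 1.0166% = 10.228901%.

10.228901%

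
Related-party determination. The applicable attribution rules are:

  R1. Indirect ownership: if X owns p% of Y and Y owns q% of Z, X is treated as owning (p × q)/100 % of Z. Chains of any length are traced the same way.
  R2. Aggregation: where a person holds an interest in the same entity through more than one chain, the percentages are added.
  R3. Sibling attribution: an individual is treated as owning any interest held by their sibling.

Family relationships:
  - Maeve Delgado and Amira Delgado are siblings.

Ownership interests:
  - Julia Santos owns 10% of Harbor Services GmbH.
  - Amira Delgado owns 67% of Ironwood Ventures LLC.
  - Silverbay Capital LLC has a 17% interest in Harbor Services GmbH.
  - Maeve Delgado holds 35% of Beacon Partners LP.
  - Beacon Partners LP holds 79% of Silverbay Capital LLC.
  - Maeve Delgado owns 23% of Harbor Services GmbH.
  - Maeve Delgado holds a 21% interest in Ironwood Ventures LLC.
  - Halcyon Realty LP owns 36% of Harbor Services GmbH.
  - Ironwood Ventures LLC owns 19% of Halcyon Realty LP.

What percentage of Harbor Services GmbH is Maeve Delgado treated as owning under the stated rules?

By sibling attribution (R3), Maeve Delgado is treated as also owning Amira Delgado's interest in Ironwood Ventures LLC, giving 21% + 67% = 88%.
Chain via Ironwood Ventures LLC → Halcyon Realty LP (R1): 88% × 19% × 36% = 6.0192% of Harbor Services GmbH.
Chain via Beacon Partners LP → Silverbay Capital LLC (R1): 35% × 79% × 17% = 4.7005% of Harbor Services GmbH.
Direct interest in Harbor Services GmbH: 23%.
Aggregating (R2): 6.0192% + 4.7005% + 23% = 33.7197%.

33.7197%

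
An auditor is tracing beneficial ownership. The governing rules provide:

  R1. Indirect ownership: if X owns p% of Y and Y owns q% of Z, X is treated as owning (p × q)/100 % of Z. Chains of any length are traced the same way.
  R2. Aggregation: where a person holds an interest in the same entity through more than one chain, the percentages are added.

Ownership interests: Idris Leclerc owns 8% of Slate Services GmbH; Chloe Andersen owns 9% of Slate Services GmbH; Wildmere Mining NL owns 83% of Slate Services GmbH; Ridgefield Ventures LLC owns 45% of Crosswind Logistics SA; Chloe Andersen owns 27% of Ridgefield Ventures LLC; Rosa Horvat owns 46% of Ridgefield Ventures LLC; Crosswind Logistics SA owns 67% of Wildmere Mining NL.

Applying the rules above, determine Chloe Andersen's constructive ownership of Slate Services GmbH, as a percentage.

Chain via Ridgefield Ventures LLC → Crosswind Logistics SA → Wildmere Mining NL (R1): 27% × 45% × 67% × 83% = 6.756615% of Slate Services GmbH.
Direct interest in Slate Services GmbH: 9%.
Aggregating (R2): 6.756615% + 9% = 15.756615%.

15.756615%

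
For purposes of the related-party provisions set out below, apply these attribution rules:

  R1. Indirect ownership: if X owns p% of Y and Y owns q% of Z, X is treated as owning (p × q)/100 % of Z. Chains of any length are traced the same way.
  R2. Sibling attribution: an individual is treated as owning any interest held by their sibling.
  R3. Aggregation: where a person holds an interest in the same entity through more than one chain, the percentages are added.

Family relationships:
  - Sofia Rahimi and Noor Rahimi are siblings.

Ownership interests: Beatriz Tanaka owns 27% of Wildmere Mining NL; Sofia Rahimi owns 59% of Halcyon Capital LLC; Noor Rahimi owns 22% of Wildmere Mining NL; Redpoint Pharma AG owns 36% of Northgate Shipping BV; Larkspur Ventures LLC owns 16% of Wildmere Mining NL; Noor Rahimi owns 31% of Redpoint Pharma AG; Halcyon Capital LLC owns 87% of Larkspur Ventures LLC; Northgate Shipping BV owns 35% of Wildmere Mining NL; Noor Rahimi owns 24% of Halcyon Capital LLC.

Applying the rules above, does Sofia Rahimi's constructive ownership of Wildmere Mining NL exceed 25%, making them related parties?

By sibling attribution (R2), Sofia Rahimi is treated as also owning Noor Rahimi's interest in Halcyon Capital LLC, giving 59% + 24% = 83%.
By sibling attribution (R2), Sofia Rahimi is treated as owning Noor Rahimi's 31% interest in Redpoint Pharma AG.
By sibling attribution (R2), Sofia Rahimi is treated as owning Noor Rahimi's 22% interest in Wildmere Mining NL.
Chain via Halcyon Capital LLC → Larkspur Ventures LLC (R1): 83% × 87% × 16% = 11.5536% of Wildmere Mining NL.
Chain via Redpoint Pharma AG → Northgate Shipping BV (R1): 31% × 36% × 35% = 3.906% of Wildmere Mining NL.
Direct interest in Wildmere Mining NL: 22%.
Aggregating (R3): 11.5536% + 3.906% + 22% = 37.4596%.
37.4596% exceeds the 25% threshold, so Sofia is a related party to Wildmere Mining NL.

Yes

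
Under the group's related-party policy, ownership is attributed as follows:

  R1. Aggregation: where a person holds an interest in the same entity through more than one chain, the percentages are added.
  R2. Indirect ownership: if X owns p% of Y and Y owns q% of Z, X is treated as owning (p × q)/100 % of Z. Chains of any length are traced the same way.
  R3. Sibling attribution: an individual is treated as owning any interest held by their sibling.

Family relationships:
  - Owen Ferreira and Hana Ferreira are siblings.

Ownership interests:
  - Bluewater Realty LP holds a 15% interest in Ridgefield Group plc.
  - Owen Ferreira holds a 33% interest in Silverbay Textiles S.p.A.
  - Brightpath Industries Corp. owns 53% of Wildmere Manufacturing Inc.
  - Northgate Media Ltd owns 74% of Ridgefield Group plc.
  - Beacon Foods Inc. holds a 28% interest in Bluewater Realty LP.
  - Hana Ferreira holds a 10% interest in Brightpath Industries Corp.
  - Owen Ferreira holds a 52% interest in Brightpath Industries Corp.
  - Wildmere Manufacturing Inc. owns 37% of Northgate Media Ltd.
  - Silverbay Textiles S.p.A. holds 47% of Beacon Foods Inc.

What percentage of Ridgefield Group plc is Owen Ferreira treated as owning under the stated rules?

By sibling attribution (R3), Owen Ferreira is treated as also owning Hana Ferreira's interest in Brightpath Industries Corp, giving 52% + 10% = 62%.
Chain via Silverbay Textiles S.p.A. → Beacon Foods Inc. → Bluewater Realty LP (R2): 33% × 47% × 28% × 15% = 0.65142% of Ridgefield Group plc.
Chain via Brightpath Industries Corp. → Wildmere Manufacturing Inc. → Northgate Media Ltd (R2): 62% × 53% × 37% × 74% = 8.997068% of Ridgefield Group plc.
Aggregating (R1): 0.65142% + 8.997068% = 9.648488%.

9.648488%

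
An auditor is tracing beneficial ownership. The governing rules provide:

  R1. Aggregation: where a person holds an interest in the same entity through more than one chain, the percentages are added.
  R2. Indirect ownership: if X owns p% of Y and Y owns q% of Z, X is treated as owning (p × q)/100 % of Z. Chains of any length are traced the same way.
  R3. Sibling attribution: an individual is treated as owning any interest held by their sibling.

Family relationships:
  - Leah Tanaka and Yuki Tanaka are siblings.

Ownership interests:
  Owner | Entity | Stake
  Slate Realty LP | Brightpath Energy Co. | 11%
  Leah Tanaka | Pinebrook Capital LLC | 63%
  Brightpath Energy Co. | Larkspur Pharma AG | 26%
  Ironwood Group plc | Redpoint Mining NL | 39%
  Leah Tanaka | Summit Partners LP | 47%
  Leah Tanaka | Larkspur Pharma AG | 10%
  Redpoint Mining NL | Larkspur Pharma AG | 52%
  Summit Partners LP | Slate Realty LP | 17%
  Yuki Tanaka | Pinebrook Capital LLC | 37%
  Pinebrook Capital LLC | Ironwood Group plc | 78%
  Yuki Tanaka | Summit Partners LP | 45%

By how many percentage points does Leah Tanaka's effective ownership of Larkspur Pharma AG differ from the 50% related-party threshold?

By sibling attribution (R3), Leah Tanaka is treated as also owning Yuki Tanaka's interest in Summit Partners LP, giving 47% + 45% = 92%.
By sibling attribution (R3), Leah Tanaka is treated as also owning Yuki Tanaka's interest in Pinebrook Capital LLC, giving 63% + 37% = 100%.
Chain via Summit Partners LP → Slate Realty LP → Brightpath Energy Co. (R2): 92% × 17% × 11% × 26% = 0.447304% of Larkspur Pharma AG.
Chain via Pinebrook Capital LLC → Ironwood Group plc → Redpoint Mining NL (R2): 100% × 78% × 39% × 52% = 15.8184% of Larkspur Pharma AG.
Direct interest in Larkspur Pharma AG: 10%.
Aggregating (R1): 0.447304% + 15.8184% + 10% = 26.265704%.
26.265704% falls short of the 50% threshold by 23.734296 percentage points.

23.734296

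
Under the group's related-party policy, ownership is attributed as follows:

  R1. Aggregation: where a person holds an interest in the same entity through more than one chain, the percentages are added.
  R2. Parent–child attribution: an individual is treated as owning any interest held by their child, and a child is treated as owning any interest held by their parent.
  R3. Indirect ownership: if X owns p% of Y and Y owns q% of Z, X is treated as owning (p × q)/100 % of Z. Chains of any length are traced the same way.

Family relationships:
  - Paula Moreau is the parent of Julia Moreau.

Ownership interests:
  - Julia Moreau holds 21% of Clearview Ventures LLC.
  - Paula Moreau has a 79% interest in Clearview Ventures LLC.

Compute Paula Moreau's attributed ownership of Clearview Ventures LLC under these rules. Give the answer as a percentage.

By parent–child attribution (R2), Paula Moreau is treated as also owning Julia Moreau's interest in Clearview Ventures LLC, giving 79% + 21% = 100%.
Direct interest in Clearview Ventures LLC: 100%.

100%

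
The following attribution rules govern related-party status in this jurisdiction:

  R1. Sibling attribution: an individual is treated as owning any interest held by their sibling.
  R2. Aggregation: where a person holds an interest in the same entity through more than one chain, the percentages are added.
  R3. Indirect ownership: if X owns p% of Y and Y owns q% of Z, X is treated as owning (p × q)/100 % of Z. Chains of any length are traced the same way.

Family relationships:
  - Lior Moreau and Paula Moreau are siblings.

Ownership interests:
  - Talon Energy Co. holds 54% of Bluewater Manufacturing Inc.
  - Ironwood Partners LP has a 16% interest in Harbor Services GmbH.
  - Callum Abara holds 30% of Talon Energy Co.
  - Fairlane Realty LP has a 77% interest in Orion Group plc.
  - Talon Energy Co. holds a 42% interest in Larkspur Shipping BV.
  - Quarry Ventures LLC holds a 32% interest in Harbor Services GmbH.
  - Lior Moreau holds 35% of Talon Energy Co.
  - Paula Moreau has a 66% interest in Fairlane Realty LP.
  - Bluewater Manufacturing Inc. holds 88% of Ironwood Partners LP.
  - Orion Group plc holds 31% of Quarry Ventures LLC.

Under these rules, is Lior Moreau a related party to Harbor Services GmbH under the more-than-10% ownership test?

By sibling attribution (R1), Lior Moreau is treated as owning Paula Moreau's 66% interest in Fairlane Realty LP.
Chain via Talon Energy Co. → Bluewater Manufacturing Inc. → Ironwood Partners LP (R3): 35% × 54% × 88% × 16% = 2.66112% of Harbor Services GmbH.
Chain via Fairlane Realty LP → Orion Group plc → Quarry Ventures LLC (R3): 66% × 77% × 31% × 32% = 5.041344% of Harbor Services GmbH.
Aggregating (R2): 2.66112% + 5.041344% = 7.702464%.
7.702464% does not exceed the 10% threshold, so Lior is not a related party to Harbor Services GmbH.

No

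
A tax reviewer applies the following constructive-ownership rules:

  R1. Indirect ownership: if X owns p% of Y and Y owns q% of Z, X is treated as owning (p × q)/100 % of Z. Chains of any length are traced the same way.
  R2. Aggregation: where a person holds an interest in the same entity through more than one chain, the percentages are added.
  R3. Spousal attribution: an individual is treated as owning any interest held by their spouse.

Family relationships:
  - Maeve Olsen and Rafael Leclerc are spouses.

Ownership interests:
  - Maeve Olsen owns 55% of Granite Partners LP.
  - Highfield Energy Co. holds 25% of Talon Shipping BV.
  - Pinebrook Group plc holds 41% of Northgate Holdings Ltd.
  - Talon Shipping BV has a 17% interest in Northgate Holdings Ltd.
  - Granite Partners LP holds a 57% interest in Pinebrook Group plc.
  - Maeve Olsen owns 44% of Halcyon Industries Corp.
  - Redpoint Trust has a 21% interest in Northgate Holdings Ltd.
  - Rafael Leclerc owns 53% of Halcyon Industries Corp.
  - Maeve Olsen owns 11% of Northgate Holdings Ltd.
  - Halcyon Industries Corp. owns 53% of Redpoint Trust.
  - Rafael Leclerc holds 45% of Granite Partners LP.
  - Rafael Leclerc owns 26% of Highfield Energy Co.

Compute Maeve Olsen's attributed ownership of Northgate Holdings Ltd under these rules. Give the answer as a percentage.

46.2711%

By spousal attribution (R3), Maeve Olsen is treated as also owning Rafael Leclerc's interest in Halcyon Industries Corp, giving 44% + 53% = 97%.
By spousal attribution (R3), Maeve Olsen is treated as also owning Rafael Leclerc's interest in Granite Partners LP, giving 55% + 45% = 100%.
By spousal attribution (R3), Maeve Olsen is treated as owning Rafael Leclerc's 26% interest in Highfield Energy Co.
Chain via Halcyon Industries Corp. → Redpoint Trust (R1): 97% × 53% × 21% = 10.7961% of Northgate Holdings Ltd.
Chain via Granite Partners LP → Pinebrook Group plc (R1): 100% × 57% × 41% = 23.37% of Northgate Holdings Ltd.
Direct interest in Northgate Holdings Ltd: 11%.
Chain via Highfield Energy Co. → Talon Shipping BV (R1): 26% × 25% × 17% = 1.105% of Northgate Holdings Ltd.
Aggregating (R2): 10.7961% + 23.37% + 11% + 1.105% = 46.2711%.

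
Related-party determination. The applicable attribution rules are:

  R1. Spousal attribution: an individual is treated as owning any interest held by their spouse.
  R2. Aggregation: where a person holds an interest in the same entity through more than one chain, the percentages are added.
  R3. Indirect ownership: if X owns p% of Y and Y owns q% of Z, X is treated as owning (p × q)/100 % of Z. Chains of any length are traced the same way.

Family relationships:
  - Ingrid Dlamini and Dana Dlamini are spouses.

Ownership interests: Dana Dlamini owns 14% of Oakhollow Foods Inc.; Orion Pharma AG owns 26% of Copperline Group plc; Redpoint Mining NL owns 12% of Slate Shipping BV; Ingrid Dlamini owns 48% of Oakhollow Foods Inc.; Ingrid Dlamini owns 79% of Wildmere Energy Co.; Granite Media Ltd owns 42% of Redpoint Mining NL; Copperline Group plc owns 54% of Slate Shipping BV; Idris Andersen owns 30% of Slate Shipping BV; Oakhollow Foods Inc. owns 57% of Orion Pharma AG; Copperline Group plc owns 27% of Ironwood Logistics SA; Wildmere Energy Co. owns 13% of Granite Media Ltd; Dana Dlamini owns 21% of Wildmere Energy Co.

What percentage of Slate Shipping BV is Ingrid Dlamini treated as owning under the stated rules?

5.616936%

By spousal attribution (R1), Ingrid Dlamini is treated as also owning Dana Dlamini's interest in Oakhollow Foods Inc, giving 48% + 14% = 62%.
By spousal attribution (R1), Ingrid Dlamini is treated as also owning Dana Dlamini's interest in Wildmere Energy Co, giving 79% + 21% = 100%.
Chain via Oakhollow Foods Inc. → Orion Pharma AG → Copperline Group plc (R3): 62% × 57% × 26% × 54% = 4.961736% of Slate Shipping BV.
Chain via Wildmere Energy Co. → Granite Media Ltd → Redpoint Mining NL (R3): 100% × 13% × 42% × 12% = 0.6552% of Slate Shipping BV.
Aggregating (R2): 4.961736% + 0.6552% = 5.616936%.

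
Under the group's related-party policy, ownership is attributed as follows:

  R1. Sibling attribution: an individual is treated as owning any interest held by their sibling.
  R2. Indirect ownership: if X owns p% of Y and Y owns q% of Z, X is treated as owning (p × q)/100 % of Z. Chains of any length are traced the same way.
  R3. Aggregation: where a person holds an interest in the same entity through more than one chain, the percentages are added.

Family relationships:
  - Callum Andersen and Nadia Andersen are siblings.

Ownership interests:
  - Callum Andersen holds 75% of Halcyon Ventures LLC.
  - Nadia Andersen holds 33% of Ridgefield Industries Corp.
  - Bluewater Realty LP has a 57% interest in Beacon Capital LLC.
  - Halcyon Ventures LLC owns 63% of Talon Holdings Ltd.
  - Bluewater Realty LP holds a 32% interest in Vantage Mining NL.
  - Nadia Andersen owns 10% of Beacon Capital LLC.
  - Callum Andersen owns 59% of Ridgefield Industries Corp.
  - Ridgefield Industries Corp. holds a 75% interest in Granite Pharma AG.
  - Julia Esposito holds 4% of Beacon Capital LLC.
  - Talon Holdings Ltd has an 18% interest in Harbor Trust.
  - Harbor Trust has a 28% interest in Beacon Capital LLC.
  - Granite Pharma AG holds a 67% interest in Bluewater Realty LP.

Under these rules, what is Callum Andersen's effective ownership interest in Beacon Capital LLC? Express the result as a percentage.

By sibling attribution (R1), Callum Andersen is treated as also owning Nadia Andersen's interest in Ridgefield Industries Corp, giving 59% + 33% = 92%.
By sibling attribution (R1), Callum Andersen is treated as owning Nadia Andersen's 10% interest in Beacon Capital LLC.
Chain via Halcyon Ventures LLC → Talon Holdings Ltd → Harbor Trust (R2): 75% × 63% × 18% × 28% = 2.3814% of Beacon Capital LLC.
Chain via Ridgefield Industries Corp. → Granite Pharma AG → Bluewater Realty LP (R2): 92% × 75% × 67% × 57% = 26.3511% of Beacon Capital LLC.
Direct interest in Beacon Capital LLC: 10%.
Aggregating (R3): 2.3814% + 26.3511% + 10% = 38.7325%.

38.7325%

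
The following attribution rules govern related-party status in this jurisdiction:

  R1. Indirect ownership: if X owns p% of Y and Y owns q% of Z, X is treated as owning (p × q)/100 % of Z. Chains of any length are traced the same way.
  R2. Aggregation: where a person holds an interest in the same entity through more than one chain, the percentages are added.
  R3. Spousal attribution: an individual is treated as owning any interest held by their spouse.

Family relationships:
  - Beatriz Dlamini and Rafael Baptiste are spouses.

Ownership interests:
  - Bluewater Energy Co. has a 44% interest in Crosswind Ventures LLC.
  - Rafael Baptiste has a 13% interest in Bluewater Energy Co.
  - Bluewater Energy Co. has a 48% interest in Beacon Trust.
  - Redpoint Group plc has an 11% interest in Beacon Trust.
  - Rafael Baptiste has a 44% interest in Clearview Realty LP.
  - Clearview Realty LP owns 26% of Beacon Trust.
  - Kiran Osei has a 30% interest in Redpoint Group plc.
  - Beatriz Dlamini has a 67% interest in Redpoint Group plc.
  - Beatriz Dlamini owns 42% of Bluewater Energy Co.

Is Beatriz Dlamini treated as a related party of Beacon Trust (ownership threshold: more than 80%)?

No

By spousal attribution (R3), Beatriz Dlamini is treated as also owning Rafael Baptiste's interest in Bluewater Energy Co, giving 42% + 13% = 55%.
By spousal attribution (R3), Beatriz Dlamini is treated as owning Rafael Baptiste's 44% interest in Clearview Realty LP.
Chain via Redpoint Group plc (R1): 67% × 11% = 7.37% of Beacon Trust.
Chain via Bluewater Energy Co. (R1): 55% × 48% = 26.4% of Beacon Trust.
Chain via Clearview Realty LP (R1): 44% × 26% = 11.44% of Beacon Trust.
Aggregating (R2): 7.37% + 26.4% + 11.44% = 45.21%.
45.21% does not exceed the 80% threshold, so Beatriz is not a related party to Beacon Trust.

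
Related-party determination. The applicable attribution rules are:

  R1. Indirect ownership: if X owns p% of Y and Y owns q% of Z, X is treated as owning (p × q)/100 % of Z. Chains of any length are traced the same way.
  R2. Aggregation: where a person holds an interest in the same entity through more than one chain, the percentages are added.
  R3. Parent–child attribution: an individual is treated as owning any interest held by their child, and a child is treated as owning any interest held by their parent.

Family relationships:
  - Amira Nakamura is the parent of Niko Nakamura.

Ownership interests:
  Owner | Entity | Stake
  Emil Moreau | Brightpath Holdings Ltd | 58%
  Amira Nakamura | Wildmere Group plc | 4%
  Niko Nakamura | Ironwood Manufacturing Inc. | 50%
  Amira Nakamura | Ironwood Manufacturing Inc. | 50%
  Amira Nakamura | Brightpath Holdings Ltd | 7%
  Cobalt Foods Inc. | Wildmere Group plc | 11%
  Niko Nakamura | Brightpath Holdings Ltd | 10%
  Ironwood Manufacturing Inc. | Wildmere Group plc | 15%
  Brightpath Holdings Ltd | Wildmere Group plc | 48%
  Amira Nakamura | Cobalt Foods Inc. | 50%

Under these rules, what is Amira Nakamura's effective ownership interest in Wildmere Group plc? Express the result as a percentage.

By parent–child attribution (R3), Amira Nakamura is treated as also owning Niko Nakamura's interest in Brightpath Holdings Ltd, giving 7% + 10% = 17%.
By parent–child attribution (R3), Amira Nakamura is treated as also owning Niko Nakamura's interest in Ironwood Manufacturing Inc, giving 50% + 50% = 100%.
Chain via Brightpath Holdings Ltd (R1): 17% × 48% = 8.16% of Wildmere Group plc.
Chain via Cobalt Foods Inc. (R1): 50% × 11% = 5.5% of Wildmere Group plc.
Chain via Ironwood Manufacturing Inc. (R1): 100% × 15% = 15% of Wildmere Group plc.
Direct interest in Wildmere Group plc: 4%.
Aggregating (R2): 8.16% + 5.5% + 15% + 4% = 32.66%.

32.66%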